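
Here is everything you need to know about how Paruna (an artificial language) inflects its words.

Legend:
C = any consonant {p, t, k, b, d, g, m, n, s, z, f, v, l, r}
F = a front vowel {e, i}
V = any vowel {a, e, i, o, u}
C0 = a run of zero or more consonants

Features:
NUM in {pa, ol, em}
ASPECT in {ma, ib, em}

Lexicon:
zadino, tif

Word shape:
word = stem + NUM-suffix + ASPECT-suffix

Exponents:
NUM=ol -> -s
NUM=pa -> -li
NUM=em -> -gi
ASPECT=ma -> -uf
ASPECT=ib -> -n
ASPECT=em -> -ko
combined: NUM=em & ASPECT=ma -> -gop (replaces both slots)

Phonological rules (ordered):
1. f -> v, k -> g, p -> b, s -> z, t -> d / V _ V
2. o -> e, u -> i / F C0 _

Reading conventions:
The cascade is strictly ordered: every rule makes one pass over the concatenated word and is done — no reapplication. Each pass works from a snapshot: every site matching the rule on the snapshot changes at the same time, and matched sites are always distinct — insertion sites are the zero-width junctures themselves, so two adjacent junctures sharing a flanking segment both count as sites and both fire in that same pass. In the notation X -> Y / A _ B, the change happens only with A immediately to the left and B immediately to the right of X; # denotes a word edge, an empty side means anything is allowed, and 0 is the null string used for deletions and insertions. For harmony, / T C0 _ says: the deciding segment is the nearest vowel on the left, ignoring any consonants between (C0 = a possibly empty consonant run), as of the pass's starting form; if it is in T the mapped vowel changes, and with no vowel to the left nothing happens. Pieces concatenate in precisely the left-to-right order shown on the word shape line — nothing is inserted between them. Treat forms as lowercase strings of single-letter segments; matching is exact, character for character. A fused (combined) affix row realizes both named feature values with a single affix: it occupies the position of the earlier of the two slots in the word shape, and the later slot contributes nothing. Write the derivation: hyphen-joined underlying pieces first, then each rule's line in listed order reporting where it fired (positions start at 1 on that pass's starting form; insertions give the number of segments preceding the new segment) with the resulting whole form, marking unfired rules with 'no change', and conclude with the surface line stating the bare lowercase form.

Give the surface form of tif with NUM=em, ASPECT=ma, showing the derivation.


underlying: tif-gop
1. f -> v, k -> g, p -> b, s -> z, t -> d / V _ V: no change
2. o -> e, u -> i / F C0 _: fires at position(s) 5: tifgep
surface: tifgep


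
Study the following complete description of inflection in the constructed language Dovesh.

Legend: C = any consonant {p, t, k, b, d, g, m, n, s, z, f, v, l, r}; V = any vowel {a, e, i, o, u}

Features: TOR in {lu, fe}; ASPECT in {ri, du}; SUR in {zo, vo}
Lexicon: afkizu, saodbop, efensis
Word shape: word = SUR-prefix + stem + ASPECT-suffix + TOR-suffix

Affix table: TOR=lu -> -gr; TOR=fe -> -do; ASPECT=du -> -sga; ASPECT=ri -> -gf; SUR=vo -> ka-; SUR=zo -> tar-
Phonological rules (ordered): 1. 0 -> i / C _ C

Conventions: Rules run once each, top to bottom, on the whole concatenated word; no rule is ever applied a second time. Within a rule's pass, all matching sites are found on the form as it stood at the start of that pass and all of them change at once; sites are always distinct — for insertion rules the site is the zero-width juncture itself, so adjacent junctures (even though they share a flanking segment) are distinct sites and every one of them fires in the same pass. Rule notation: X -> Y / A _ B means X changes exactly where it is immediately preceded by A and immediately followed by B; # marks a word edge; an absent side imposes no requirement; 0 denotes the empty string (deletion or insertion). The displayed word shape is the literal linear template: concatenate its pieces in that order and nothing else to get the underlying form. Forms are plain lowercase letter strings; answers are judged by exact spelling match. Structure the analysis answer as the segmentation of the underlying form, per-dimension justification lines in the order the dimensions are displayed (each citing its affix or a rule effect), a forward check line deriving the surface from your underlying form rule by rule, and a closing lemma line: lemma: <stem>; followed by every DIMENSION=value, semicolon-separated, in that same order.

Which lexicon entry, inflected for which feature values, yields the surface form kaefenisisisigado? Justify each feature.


underlying: ka-efensis-sga-do
TOR=fe - signalled by the affix -do
ASPECT=du - signalled by the affix -sga
SUR=vo - signalled by the affix ka-
check: kaefensissgado -> kaefenisisisigado
lemma: efensis; TOR=fe; ASPECT=du; SUR=vo


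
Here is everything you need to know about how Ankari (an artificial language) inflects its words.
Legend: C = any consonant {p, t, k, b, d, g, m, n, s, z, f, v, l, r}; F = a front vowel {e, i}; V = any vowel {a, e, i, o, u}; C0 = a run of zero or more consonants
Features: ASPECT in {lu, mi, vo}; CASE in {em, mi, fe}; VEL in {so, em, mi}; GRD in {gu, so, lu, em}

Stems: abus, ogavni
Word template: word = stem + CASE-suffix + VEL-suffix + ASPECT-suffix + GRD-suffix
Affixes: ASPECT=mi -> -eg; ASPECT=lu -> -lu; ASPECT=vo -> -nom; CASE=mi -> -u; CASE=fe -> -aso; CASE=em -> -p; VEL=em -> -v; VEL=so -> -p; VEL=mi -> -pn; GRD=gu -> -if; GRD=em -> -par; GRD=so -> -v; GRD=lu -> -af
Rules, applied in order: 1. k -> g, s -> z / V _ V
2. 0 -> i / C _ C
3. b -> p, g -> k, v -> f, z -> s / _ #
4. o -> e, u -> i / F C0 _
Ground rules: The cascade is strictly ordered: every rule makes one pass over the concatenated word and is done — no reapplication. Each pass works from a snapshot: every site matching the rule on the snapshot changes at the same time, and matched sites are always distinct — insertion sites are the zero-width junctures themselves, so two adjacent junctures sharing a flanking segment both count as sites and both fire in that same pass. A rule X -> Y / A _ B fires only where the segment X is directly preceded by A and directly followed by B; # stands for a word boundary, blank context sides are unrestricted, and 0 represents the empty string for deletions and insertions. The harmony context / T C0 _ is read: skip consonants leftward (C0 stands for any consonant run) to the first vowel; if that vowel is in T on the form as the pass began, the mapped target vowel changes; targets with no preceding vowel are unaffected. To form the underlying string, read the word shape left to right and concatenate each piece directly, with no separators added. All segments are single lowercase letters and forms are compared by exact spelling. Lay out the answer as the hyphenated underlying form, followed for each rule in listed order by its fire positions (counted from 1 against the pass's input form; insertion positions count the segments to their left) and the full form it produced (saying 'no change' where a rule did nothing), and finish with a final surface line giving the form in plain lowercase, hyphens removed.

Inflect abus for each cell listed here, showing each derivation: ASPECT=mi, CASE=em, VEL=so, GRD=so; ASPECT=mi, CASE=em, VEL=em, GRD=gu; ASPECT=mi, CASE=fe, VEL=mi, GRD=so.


cell ASPECT=mi, CASE=em, VEL=so, GRD=so:
underlying: abus-p-p-eg-v
1. k -> g, s -> z / V _ V: no change
2. 0 -> i / C _ C: inserts after position(s) 4, 5, 8: abusipipegiv
3. b -> p, g -> k, v -> f, z -> s / _ #: fires at position(s) 12: abusipipegif
4. o -> e, u -> i / F C0 _: no change
surface: abusipipegif

cell ASPECT=mi, CASE=em, VEL=em, GRD=gu:
underlying: abus-p-v-eg-if
1. k -> g, s -> z / V _ V: no change
2. 0 -> i / C _ C: inserts after position(s) 4, 5: abusipivegif
3. b -> p, g -> k, v -> f, z -> s / _ #: no change
4. o -> e, u -> i / F C0 _: no change
surface: abusipivegif

cell ASPECT=mi, CASE=fe, VEL=mi, GRD=so:
underlying: abus-aso-pn-eg-v
1. k -> g, s -> z / V _ V: fires at position(s) 4, 6: abuzazopnegv
2. 0 -> i / C _ C: inserts after position(s) 8, 11: abuzazopinegiv
3. b -> p, g -> k, v -> f, z -> s / _ #: fires at position(s) 14: abuzazopinegif
4. o -> e, u -> i / F C0 _: no change
surface: abuzazopinegif


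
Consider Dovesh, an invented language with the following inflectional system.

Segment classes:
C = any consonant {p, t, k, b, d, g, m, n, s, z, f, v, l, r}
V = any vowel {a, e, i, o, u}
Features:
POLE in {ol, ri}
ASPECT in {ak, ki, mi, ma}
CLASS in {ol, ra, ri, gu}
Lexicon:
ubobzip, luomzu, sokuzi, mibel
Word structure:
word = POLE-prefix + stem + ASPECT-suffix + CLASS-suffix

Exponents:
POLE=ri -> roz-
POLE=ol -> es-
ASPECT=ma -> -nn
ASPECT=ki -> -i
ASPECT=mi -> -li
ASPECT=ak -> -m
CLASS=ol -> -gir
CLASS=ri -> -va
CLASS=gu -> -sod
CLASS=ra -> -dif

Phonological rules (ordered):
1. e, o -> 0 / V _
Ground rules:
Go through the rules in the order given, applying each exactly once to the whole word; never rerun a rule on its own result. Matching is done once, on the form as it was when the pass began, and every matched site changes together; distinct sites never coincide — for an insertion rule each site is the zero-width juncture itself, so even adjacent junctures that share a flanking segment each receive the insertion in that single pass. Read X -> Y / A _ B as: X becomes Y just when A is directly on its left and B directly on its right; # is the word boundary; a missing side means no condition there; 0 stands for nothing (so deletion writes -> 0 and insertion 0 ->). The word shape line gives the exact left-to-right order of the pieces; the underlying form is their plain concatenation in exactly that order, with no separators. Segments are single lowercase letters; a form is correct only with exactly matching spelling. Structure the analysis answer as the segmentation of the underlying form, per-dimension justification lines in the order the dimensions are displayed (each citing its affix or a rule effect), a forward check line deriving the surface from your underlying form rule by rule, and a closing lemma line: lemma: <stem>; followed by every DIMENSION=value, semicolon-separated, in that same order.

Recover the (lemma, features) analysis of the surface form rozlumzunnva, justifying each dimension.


underlying: roz-luomzu-nn-va
POLE=ri - signalled by the affix roz-
ASPECT=ma - signalled by the affix -nn
CLASS=ri - signalled by the affix -va
check: rozluomzunnva -> rozlumzunnva
lemma: luomzu; POLE=ri; ASPECT=ma; CLASS=ri


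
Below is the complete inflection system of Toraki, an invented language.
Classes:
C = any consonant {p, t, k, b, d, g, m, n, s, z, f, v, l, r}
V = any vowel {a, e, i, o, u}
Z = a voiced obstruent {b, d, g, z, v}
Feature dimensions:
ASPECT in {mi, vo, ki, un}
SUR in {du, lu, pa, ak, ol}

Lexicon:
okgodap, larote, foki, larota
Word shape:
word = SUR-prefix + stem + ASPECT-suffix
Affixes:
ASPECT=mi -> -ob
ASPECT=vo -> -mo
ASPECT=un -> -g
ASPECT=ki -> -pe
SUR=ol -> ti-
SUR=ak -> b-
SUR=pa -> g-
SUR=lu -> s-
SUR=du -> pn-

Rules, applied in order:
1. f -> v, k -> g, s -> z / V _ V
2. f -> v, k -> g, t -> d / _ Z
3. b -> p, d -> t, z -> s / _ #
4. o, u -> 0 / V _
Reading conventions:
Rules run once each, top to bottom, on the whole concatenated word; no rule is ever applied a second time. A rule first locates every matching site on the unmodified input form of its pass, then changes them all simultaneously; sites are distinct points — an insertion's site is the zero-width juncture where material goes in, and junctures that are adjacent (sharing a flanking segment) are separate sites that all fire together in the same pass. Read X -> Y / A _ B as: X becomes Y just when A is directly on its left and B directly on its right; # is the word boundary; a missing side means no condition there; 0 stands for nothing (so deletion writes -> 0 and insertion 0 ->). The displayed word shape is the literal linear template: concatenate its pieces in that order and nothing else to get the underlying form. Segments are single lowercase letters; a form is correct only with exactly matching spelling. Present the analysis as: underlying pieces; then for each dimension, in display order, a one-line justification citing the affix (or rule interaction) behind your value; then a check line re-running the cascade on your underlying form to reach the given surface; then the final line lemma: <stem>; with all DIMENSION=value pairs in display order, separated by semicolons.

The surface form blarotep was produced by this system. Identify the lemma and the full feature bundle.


underlying: b-larote-ob
ASPECT=mi - signalled by the affix -ob
SUR=ak - signalled by the affix b-
check: blaroteob -> blaroteob -> blaroteob -> blaroteop -> blarotep
lemma: larote; ASPECT=mi; SUR=ak


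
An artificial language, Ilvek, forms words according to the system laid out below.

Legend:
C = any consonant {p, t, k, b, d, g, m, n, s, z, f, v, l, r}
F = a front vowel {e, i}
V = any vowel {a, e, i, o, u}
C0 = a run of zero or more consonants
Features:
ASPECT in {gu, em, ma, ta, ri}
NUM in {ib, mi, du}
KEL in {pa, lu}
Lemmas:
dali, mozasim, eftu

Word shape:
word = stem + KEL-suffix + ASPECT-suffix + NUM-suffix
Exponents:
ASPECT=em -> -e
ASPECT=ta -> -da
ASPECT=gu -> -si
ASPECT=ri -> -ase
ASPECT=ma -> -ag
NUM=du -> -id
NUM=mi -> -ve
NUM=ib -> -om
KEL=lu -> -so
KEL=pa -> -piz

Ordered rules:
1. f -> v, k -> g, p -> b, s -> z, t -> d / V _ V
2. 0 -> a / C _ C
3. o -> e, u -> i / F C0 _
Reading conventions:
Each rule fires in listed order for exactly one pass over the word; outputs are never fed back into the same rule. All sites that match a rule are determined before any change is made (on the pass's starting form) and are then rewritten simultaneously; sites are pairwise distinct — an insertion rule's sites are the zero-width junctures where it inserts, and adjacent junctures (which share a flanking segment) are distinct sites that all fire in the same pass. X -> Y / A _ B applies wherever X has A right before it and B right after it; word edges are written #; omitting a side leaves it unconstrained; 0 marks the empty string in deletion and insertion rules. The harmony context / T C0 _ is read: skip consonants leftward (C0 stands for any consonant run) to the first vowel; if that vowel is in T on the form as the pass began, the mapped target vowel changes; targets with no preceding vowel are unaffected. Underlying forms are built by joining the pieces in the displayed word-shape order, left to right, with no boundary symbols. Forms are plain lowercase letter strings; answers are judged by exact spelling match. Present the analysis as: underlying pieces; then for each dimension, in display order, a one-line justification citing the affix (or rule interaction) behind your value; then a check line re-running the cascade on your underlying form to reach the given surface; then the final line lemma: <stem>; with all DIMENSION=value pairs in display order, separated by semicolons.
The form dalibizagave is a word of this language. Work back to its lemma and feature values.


underlying: dali-piz-ag-ve
ASPECT=ma - signalled by the affix -ag
NUM=mi - signalled by the affix -ve
KEL=pa - signalled by the affix -piz
check: dalipizagve -> dalibizagve -> dalibizagave -> dalibizagave
lemma: dali; ASPECT=ma; NUM=mi; KEL=pa


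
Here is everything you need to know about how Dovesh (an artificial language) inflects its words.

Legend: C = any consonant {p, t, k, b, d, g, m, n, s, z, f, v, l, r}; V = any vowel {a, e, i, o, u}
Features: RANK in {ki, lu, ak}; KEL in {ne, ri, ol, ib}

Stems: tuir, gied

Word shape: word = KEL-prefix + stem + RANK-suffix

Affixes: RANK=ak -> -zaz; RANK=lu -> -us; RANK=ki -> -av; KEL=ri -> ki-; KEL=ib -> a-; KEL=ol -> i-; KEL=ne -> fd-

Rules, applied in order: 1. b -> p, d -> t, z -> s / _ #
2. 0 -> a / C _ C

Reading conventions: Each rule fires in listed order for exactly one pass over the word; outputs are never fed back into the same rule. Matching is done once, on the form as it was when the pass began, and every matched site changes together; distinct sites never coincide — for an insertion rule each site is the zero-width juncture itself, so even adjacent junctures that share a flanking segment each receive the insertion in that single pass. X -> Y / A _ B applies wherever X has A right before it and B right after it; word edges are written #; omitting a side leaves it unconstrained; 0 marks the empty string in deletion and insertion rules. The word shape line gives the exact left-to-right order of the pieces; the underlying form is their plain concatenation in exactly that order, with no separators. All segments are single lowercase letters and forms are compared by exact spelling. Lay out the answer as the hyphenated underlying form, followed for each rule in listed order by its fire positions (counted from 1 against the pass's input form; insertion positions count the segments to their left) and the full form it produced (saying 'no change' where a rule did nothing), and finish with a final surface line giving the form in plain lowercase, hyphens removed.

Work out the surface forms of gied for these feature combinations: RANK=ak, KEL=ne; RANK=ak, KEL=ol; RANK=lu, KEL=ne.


cell RANK=ak, KEL=ne:
underlying: fd-gied-zaz
1. b -> p, d -> t, z -> s / _ #: fires at position(s) 9: fdgiedzas
2. 0 -> a / C _ C: inserts after position(s) 1, 2, 6: fadagiedazas
surface: fadagiedazas

cell RANK=ak, KEL=ol:
underlying: i-gied-zaz
1. b -> p, d -> t, z -> s / _ #: fires at position(s) 8: igiedzas
2. 0 -> a / C _ C: inserts after position(s) 5: igiedazas
surface: igiedazas

cell RANK=lu, KEL=ne:
underlying: fd-gied-us
1. b -> p, d -> t, z -> s / _ #: no change
2. 0 -> a / C _ C: inserts after position(s) 1, 2: fadagiedus
surface: fadagiedus


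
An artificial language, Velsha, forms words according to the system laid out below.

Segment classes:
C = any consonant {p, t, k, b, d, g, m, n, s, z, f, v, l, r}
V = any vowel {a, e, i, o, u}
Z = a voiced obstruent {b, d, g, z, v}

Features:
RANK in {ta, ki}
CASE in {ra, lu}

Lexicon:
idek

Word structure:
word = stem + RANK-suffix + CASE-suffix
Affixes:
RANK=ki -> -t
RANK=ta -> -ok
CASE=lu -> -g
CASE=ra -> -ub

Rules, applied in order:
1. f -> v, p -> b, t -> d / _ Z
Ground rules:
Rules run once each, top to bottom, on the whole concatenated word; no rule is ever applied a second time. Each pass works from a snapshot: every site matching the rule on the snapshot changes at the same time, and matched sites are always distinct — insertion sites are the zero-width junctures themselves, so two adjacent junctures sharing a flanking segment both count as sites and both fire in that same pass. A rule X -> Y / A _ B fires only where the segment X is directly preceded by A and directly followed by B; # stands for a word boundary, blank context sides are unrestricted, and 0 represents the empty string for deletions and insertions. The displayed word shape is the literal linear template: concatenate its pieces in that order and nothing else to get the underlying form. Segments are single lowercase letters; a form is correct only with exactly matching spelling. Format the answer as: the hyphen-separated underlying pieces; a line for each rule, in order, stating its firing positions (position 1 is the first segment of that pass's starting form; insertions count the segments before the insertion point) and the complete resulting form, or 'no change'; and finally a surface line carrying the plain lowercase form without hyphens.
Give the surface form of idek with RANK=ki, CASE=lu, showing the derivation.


underlying: idek-t-g
1. f -> v, p -> b, t -> d / _ Z: fires at position(s) 5: idekdg
surface: idekdg


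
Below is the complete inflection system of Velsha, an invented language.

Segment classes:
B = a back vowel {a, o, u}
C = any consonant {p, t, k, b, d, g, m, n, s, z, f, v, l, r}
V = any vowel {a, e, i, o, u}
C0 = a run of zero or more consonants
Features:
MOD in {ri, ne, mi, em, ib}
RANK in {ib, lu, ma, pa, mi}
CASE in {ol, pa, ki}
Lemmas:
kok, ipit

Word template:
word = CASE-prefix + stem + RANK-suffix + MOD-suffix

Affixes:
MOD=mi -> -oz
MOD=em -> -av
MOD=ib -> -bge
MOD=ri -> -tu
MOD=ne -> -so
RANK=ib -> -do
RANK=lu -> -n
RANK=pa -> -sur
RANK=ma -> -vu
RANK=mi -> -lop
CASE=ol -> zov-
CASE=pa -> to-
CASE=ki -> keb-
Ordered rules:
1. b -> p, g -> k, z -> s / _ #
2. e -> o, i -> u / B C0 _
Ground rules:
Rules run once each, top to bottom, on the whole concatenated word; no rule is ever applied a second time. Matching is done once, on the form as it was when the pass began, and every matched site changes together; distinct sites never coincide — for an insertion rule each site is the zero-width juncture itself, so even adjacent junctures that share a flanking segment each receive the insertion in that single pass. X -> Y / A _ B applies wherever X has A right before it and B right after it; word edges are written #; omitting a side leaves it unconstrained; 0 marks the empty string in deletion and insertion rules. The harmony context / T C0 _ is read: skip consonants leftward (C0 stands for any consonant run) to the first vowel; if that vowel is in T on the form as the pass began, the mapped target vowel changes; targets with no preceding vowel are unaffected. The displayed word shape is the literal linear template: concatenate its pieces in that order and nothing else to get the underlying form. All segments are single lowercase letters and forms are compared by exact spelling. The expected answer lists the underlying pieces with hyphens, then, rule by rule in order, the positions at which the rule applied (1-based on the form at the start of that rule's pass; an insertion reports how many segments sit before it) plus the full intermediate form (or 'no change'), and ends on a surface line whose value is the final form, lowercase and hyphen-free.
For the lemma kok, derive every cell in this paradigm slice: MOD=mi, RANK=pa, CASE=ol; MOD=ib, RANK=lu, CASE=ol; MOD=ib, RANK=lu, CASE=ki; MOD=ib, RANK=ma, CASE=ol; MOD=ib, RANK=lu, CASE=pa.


cell MOD=mi, RANK=pa, CASE=ol:
underlying: zov-kok-sur-oz
1. b -> p, g -> k, z -> s / _ #: fires at position(s) 11: zovkoksuros
2. e -> o, i -> u / B C0 _: no change
surface: zovkoksuros

cell MOD=ib, RANK=lu, CASE=ol:
underlying: zov-kok-n-bge
1. b -> p, g -> k, z -> s / _ #: no change
2. e -> o, i -> u / B C0 _: fires at position(s) 10: zovkoknbgo
surface: zovkoknbgo

cell MOD=ib, RANK=lu, CASE=ki:
underlying: keb-kok-n-bge
1. b -> p, g -> k, z -> s / _ #: no change
2. e -> o, i -> u / B C0 _: fires at position(s) 10: kebkoknbgo
surface: kebkoknbgo

cell MOD=ib, RANK=ma, CASE=ol:
underlying: zov-kok-vu-bge
1. b -> p, g -> k, z -> s / _ #: no change
2. e -> o, i -> u / B C0 _: fires at position(s) 11: zovkokvubgo
surface: zovkokvubgo

cell MOD=ib, RANK=lu, CASE=pa:
underlying: to-kok-n-bge
1. b -> p, g -> k, z -> s / _ #: no change
2. e -> o, i -> u / B C0 _: fires at position(s) 9: tokoknbgo
surface: tokoknbgo


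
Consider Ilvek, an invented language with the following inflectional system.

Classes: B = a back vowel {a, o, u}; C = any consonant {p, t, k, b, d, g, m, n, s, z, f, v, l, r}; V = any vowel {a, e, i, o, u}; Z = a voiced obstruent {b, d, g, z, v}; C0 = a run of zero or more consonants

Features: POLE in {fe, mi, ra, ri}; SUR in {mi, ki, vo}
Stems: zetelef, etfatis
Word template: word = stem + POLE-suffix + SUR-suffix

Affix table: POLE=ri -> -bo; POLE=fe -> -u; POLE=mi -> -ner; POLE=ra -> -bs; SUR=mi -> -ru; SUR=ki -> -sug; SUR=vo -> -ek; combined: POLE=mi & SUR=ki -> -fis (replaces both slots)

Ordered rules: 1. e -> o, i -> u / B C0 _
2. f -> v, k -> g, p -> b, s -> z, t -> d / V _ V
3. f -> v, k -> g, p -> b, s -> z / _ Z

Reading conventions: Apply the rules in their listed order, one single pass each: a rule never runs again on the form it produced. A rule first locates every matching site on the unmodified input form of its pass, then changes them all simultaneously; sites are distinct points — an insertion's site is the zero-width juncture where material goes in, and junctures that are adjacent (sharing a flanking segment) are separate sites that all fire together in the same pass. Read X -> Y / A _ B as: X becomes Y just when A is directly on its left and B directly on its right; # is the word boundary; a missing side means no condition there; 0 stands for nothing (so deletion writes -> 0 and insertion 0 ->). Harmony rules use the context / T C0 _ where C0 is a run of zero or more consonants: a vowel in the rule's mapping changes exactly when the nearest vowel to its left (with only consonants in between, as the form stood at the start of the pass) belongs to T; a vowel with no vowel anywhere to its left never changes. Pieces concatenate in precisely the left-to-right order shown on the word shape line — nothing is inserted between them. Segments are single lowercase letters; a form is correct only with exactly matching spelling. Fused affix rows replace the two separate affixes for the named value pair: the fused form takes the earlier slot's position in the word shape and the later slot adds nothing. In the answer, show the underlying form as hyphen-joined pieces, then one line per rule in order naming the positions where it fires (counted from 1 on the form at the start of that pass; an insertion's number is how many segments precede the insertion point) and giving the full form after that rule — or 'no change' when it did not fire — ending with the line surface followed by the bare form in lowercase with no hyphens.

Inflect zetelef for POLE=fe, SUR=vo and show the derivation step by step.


underlying: zetelef-u-ek
1. e -> o, i -> u / B C0 _: fires at position(s) 9: zetelefuok
2. f -> v, k -> g, p -> b, s -> z, t -> d / V _ V: fires at position(s) 3, 7: zedelevuok
3. f -> v, k -> g, p -> b, s -> z / _ Z: no change
surface: zedelevuok


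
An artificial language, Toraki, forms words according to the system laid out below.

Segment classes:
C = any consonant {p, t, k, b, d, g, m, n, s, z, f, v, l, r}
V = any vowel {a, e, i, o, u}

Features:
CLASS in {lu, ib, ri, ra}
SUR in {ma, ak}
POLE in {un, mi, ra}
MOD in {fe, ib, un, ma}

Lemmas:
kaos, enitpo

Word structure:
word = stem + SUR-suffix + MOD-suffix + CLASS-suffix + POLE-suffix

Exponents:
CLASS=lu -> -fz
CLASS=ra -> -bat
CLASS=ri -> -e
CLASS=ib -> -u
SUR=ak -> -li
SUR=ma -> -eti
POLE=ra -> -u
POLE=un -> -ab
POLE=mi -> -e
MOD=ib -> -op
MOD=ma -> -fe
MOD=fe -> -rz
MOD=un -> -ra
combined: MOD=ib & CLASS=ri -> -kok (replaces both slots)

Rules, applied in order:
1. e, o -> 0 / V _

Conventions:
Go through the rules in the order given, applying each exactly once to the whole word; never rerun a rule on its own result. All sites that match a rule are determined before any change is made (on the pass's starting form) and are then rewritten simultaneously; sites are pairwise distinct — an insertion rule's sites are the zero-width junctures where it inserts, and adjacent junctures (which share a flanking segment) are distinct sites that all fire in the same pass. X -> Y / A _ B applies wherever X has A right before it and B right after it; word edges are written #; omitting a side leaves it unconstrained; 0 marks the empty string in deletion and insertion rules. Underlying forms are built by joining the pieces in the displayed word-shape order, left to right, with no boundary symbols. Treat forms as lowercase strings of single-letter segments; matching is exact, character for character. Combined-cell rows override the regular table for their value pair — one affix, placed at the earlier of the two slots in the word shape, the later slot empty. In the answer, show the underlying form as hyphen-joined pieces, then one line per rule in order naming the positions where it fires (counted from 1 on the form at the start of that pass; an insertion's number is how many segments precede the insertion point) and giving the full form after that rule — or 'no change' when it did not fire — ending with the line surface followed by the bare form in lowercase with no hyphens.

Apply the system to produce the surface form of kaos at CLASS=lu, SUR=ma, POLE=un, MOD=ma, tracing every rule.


underlying: kaos-eti-fe-fz-ab
1. e, o -> 0 / V _: fires at position(s) 3: kasetifefzab
surface: kasetifefzab


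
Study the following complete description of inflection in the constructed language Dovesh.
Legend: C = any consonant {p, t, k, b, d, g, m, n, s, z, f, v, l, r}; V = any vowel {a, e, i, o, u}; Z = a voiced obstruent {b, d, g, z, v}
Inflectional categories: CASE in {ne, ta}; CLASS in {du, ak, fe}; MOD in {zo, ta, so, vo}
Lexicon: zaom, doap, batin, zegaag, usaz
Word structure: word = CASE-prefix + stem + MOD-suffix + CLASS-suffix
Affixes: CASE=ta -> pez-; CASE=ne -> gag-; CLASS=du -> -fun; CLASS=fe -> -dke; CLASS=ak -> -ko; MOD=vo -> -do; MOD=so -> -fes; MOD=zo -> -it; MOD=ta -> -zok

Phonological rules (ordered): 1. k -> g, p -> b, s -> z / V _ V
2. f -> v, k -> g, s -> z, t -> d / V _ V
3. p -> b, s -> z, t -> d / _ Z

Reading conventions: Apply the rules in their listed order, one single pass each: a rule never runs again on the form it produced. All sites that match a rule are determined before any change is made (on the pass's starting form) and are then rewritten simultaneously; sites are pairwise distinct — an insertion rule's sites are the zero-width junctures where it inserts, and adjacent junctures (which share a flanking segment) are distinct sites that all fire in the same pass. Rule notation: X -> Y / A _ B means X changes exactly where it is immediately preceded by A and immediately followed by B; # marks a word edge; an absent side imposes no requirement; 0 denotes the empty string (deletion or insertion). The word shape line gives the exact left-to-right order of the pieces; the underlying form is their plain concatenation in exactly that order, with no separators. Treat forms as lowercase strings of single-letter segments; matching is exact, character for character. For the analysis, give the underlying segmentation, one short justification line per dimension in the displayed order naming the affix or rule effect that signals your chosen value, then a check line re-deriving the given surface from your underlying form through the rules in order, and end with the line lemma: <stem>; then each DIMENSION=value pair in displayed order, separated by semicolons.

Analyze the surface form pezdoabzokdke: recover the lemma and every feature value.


underlying: pez-doap-zok-dke
CASE=ta - signalled by the affix pez-
CLASS=fe - signalled by the affix -dke
MOD=ta - signalled by the affix -zok
check: pezdoapzokdke -> pezdoapzokdke -> pezdoapzokdke -> pezdoabzokdke
lemma: doap; CASE=ta; CLASS=fe; MOD=ta


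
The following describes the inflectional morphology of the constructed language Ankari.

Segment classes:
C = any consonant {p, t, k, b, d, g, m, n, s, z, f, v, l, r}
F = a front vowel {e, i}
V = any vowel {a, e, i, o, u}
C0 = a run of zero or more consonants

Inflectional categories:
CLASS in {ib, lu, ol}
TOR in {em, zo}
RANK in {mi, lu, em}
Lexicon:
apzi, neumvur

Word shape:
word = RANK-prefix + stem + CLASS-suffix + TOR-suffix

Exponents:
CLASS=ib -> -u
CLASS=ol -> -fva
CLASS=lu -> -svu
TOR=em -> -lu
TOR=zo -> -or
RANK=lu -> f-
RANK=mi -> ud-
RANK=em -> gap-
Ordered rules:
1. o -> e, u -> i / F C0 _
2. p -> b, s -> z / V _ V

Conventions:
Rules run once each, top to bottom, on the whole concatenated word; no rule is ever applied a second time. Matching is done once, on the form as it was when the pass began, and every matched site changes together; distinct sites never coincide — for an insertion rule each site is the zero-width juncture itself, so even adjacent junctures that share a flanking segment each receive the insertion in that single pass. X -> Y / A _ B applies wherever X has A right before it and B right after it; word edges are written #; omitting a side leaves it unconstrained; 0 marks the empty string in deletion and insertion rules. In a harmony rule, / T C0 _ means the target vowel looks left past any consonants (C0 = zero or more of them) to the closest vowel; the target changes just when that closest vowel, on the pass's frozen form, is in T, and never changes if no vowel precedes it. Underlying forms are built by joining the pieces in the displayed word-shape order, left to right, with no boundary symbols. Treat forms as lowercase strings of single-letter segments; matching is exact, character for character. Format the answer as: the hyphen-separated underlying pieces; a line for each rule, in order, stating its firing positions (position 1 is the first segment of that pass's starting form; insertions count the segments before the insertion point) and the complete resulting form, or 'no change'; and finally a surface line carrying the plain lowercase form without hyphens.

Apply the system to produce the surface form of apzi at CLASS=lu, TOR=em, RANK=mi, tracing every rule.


underlying: ud-apzi-svu-lu
1. o -> e, u -> i / F C0 _: fires at position(s) 9: udapzisvilu
2. p -> b, s -> z / V _ V: no change
surface: udapzisvilu


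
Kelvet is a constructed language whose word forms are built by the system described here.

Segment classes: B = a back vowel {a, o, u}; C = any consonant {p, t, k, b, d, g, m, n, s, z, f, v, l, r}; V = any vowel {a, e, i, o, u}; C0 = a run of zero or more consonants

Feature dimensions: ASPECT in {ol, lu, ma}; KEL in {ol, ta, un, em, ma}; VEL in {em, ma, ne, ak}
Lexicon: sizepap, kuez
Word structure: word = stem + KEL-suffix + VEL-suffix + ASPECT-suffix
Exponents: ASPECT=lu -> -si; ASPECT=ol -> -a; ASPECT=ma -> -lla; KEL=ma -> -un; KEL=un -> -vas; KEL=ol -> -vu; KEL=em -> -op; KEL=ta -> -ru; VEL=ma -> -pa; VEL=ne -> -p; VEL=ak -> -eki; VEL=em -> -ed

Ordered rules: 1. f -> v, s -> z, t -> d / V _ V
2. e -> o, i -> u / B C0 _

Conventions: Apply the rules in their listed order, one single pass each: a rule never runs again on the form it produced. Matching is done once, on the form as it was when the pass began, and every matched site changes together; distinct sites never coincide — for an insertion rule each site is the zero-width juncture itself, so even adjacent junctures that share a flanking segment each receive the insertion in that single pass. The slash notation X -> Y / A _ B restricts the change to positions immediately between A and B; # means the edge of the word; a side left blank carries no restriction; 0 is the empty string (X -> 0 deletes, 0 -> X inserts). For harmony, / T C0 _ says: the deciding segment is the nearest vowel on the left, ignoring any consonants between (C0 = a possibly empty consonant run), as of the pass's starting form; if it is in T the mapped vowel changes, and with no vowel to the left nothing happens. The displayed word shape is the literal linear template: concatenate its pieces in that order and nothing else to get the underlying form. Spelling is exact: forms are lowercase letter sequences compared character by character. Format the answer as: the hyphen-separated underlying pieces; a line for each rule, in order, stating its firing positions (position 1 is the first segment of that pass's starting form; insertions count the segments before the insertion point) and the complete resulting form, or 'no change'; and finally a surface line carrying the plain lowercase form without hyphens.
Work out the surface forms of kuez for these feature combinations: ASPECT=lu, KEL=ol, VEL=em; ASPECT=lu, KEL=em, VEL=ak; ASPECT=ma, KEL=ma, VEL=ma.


cell ASPECT=lu, KEL=ol, VEL=em:
underlying: kuez-vu-ed-si
1. f -> v, s -> z, t -> d / V _ V: no change
2. e -> o, i -> u / B C0 _: fires at position(s) 3, 7: kuozvuodsi
surface: kuozvuodsi

cell ASPECT=lu, KEL=em, VEL=ak:
underlying: kuez-op-eki-si
1. f -> v, s -> z, t -> d / V _ V: fires at position(s) 10: kuezopekizi
2. e -> o, i -> u / B C0 _: fires at position(s) 3, 7: kuozopokizi
surface: kuozopokizi

cell ASPECT=ma, KEL=ma, VEL=ma:
underlying: kuez-un-pa-lla
1. f -> v, s -> z, t -> d / V _ V: no change
2. e -> o, i -> u / B C0 _: fires at position(s) 3: kuozunpalla
surface: kuozunpalla


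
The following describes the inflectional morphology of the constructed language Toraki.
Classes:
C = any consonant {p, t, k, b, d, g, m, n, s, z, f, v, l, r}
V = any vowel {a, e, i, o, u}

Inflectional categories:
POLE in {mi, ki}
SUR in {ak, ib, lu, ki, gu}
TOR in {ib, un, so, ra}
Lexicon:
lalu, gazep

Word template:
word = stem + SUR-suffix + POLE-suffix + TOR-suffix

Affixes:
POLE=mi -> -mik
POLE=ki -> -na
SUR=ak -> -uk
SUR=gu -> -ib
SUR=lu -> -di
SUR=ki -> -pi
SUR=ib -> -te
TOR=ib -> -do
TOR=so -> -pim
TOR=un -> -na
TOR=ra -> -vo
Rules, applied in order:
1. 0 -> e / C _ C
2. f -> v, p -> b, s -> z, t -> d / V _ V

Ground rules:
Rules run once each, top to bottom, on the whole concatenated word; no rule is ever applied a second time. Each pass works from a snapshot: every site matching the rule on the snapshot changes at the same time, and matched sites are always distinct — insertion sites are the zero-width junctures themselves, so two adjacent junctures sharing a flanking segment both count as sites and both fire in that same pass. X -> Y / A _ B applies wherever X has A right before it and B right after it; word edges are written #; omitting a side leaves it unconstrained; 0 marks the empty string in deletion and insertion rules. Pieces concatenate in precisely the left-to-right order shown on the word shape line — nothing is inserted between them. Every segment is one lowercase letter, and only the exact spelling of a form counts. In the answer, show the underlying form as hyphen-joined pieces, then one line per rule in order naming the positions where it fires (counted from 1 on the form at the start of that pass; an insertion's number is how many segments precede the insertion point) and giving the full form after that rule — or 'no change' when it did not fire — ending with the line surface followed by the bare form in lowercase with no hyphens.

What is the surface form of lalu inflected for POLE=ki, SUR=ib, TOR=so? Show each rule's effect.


underlying: lalu-te-na-pim
1. 0 -> e / C _ C: no change
2. f -> v, p -> b, s -> z, t -> d / V _ V: fires at position(s) 5, 9: laludenabim
surface: laludenabim


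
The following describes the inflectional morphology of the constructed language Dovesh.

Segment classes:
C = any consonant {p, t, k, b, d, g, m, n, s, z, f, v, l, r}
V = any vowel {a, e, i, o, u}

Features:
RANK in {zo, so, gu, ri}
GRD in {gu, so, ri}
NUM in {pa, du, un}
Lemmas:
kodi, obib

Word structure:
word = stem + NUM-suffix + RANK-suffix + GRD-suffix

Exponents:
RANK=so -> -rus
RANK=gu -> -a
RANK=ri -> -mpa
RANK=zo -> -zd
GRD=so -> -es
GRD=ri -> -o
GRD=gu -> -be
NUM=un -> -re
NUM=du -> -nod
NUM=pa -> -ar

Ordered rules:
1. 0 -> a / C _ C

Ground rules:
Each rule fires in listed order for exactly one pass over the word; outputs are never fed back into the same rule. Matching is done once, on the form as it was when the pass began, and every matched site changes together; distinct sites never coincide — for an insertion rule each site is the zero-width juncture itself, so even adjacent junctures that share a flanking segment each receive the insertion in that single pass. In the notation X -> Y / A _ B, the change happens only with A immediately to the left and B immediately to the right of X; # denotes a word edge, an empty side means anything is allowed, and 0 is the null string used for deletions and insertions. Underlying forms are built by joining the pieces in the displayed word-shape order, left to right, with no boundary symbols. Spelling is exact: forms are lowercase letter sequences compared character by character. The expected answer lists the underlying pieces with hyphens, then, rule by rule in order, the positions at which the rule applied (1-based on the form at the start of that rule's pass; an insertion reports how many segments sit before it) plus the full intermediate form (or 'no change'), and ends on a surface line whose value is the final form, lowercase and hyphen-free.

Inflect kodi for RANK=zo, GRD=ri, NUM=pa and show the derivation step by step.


underlying: kodi-ar-zd-o
1. 0 -> a / C _ C: inserts after position(s) 6, 7: kodiarazado
surface: kodiarazado


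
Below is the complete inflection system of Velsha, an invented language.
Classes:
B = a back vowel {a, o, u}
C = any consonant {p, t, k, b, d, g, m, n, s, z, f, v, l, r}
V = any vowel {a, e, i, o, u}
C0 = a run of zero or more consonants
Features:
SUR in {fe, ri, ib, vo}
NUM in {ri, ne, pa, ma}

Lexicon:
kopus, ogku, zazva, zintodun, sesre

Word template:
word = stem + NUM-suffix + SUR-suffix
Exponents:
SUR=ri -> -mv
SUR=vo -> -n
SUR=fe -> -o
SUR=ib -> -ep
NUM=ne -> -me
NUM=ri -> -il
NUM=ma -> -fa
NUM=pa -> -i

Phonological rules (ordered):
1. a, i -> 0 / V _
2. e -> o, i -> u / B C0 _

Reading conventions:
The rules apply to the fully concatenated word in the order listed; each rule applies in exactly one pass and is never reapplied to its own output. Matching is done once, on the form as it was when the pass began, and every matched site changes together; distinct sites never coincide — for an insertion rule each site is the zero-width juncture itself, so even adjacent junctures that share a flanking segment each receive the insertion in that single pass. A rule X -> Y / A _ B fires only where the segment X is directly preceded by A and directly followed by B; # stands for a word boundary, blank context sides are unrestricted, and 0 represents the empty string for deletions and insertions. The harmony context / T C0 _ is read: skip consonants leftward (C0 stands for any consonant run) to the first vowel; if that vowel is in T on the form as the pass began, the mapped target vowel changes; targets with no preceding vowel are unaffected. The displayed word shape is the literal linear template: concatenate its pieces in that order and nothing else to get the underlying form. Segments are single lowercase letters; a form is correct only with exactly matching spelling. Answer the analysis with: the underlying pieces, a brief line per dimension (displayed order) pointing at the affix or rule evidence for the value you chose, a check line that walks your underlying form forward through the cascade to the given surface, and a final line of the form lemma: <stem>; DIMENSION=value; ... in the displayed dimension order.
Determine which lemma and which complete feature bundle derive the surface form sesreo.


underlying: sesre-i-o
SUR=fe - signalled by the affix -o
NUM=pa - signalled by the affix -i
check: sesreio -> sesreo -> sesreo
lemma: sesre; SUR=fe; NUM=pa
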